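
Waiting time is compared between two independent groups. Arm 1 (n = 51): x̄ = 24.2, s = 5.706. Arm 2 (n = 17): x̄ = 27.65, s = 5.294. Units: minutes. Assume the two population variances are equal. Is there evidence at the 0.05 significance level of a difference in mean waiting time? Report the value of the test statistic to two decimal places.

-2.20

Let group 1 = arm 1, group 2 = arm 2. H0: μ_1 = μ_2; H1: μ_1 ≠ μ_2 (two-sample pooled-variance t-test, two-sided).
s_p² = [(51−1)·5.706² + (17−1)·5.294²]/(51+17−2) = 31.4598
t = (24.2 − 27.65)/√[31.4598·(1/51 + 1/17)] = -2.20
df = n₁ + n₂ − 2 = 66
Two-sided p-value ≈ 0.0316
Since p ≈ 0.0316 < α = 0.05, reject H0; the data support H1.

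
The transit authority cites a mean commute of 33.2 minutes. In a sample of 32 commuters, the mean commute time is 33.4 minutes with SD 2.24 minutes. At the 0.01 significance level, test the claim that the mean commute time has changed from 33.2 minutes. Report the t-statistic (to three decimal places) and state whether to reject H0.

t = 0.505; fail to reject H0

H0: μ = 33.2; H1: μ ≠ 33.2 (one-sample t-test, two-sided).
t = (x̄ − μ₀)/(s/√n) = (33.4 − 33.2)/(2.24/√32) = 0.505
df = n − 1 = 31
Two-sided p-value ≈ 0.617
Since p ≈ 0.617 > α = 0.01, fail to reject H0; the data do not provide sufficient evidence against H0.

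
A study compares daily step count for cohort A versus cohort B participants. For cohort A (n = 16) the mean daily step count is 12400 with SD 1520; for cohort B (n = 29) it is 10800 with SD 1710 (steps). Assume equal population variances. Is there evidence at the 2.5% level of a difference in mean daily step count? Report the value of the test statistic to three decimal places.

Let group 1 = cohort A, group 2 = cohort B. H0: μ_1 = μ_2; H1: μ_1 ≠ μ_2 (two-sample pooled-variance t-test, two-sided).
s_p² = [(16−1)·1520² + (29−1)·1710²]/(16+29−2) = 2710020
t = (12400 − 10800)/√[2710020·(1/16 + 1/29)] = 3.121
df = n₁ + n₂ − 2 = 43
Two-sided p-value ≈ 0.0032
Since p ≈ 0.0032 < α = 0.025, reject H0; the evidence is statistically significant.

3.121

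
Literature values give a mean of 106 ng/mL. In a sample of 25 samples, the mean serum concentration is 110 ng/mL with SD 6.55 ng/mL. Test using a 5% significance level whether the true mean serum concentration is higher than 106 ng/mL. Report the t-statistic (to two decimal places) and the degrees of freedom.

H0: μ = 106; H1: μ > 106 (one-sample t-test, right-tailed).
t = (x̄ − μ₀)/(s/√n) = (110 − 106)/(6.55/√25) = 3.05
df = n − 1 = 24
p-value = P(T ≥ 3.05) ≈ 0.0027
Since p ≈ 0.0027 < α = 0.05, reject H0; the evidence is statistically significant.

t = 3.05, df = 24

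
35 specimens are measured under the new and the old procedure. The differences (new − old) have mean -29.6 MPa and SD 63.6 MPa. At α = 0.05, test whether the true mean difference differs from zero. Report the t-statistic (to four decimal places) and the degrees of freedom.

t = -2.7534, df = 34

H0: μ_d = 0; H1: μ_d ≠ 0 (paired t-test on the differences, two-sided).
t = d̄/(s_d/√n) = -29.6/(63.6/√35) = -2.7534
df = n − 1 = 34
Two-sided p-value ≈ 0.009
Since p ≈ 0.009 < α = 0.05, reject H0; the evidence is statistically significant.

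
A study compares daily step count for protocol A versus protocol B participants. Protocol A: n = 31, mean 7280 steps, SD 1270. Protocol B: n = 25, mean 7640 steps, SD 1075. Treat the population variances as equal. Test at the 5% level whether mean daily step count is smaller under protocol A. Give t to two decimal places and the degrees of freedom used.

t = -1.13, df = 54

Let group 1 = protocol A, group 2 = protocol B. H0: μ_1 = μ_2; H1: μ_1 < μ_2 (two-sample pooled-variance t-test, left-tailed).
s_p² = [(31−1)·1270² + (25−1)·1075²]/(31+25−2) = 1409670
t = (7280 − 7640)/√[1409670·(1/31 + 1/25)] = -1.13
df = n₁ + n₂ − 2 = 54
p-value = P(T ≤ -1.13) ≈ 0.132
Since p ≈ 0.132 > α = 0.05, fail to reject H0; the evidence is not statistically significant.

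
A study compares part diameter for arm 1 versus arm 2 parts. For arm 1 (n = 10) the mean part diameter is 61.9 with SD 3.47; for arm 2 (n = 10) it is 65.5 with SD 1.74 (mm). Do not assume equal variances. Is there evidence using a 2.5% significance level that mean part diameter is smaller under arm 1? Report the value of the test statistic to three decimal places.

Let group 1 = arm 1, group 2 = arm 2. H0: μ_1 = μ_2; H1: μ_1 < μ_2 (Welch's two-sample t-test, left-tailed).
t = (x̄_1 − x̄_2)/√(s_1²/n_1 + s_2²/n_2) = (61.9 − 65.5)/√(3.47²/10 + 1.74²/10) = -2.933
Welch–Satterthwaite df ≈ 13.26
p-value = P(T ≤ -2.933) ≈ 0.006
Since p ≈ 0.006 < α = 0.025, reject H0; the evidence is statistically significant.

-2.933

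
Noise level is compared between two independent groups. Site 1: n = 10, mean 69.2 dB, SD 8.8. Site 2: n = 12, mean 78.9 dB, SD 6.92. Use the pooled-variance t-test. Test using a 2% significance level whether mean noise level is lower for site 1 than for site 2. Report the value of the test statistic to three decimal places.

-2.896

Let group 1 = site 1, group 2 = site 2. H0: μ_1 = μ_2; H1: μ_1 < μ_2 (two-sample pooled-variance t-test, left-tailed).
s_p² = [(10−1)·8.8² + (12−1)·6.92²]/(10+12−2) = 61.1855
t = (69.2 − 78.9)/√[61.1855·(1/10 + 1/12)] = -2.896
df = n₁ + n₂ − 2 = 20
p-value = P(T ≤ -2.896) ≈ 0.0045
Since p ≈ 0.0045 < α = 0.02, reject H0; the evidence is statistically significant.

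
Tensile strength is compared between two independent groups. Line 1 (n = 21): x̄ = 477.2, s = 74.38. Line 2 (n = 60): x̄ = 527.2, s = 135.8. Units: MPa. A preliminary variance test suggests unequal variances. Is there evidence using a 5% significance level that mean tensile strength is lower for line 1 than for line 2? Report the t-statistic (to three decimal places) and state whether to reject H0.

Let group 1 = line 1, group 2 = line 2. H0: μ_1 = μ_2; H1: μ_1 < μ_2 (Welch's two-sample t-test, left-tailed).
t = (x̄_1 − x̄_2)/√(s_1²/n_1 + s_2²/n_2) = (477.2 − 527.2)/√(74.38²/21 + 135.8²/60) = -2.093
Welch–Satterthwaite df ≈ 64.25
p-value = P(T ≤ -2.093) ≈ 0.0202
Since p ≈ 0.0202 < α = 0.05, reject H0; the evidence is statistically significant.

t = -2.093; reject H0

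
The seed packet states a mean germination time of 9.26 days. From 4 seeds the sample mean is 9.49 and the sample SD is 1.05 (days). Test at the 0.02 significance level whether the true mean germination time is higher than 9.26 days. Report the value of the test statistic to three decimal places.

0.438

H0: μ = 9.26; H1: μ > 9.26 (one-sample t-test, right-tailed).
t = (x̄ − μ₀)/(s/√n) = (9.49 − 9.26)/(1.05/√4) = 0.438
df = n − 1 = 3
p-value = P(T ≥ 0.438) ≈ 0.3455
Since p ≈ 0.3455 > α = 0.02, fail to reject H0; the evidence is not statistically significant.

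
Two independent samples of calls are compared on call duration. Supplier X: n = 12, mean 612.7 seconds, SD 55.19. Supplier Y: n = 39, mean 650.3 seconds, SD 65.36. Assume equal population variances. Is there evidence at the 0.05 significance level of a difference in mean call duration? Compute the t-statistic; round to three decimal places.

-1.802

Let group 1 = supplier X, group 2 = supplier Y. H0: μ_1 = μ_2; H1: μ_1 ≠ μ_2 (two-sample pooled-variance t-test, two-sided).
s_p² = [(12−1)·55.19² + (39−1)·65.36²]/(12+39−2) = 3996.71
t = (612.7 − 650.3)/√[3996.71·(1/12 + 1/39)] = -1.802
df = n₁ + n₂ − 2 = 49
Two-sided p-value ≈ 0.078
Since p ≈ 0.078 > α = 0.05, fail to reject H0; the data do not provide sufficient evidence against H0.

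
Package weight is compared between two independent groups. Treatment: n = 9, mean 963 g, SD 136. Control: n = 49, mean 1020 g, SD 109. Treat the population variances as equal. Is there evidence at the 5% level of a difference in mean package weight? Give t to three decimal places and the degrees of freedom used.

t = -1.388, df = 56

Let group 1 = treatment, group 2 = control. H0: μ_1 = μ_2; H1: μ_1 ≠ μ_2 (two-sample pooled-variance t-test, two-sided).
s_p² = [(9−1)·136² + (49−1)·109²]/(9+49−2) = 12826
t = (963 − 1020)/√[12826·(1/9 + 1/49)] = -1.388
df = n₁ + n₂ − 2 = 56
Two-sided p-value ≈ 0.171
Since p ≈ 0.171 > α = 0.05, fail to reject H0; the data do not provide sufficient evidence against H0.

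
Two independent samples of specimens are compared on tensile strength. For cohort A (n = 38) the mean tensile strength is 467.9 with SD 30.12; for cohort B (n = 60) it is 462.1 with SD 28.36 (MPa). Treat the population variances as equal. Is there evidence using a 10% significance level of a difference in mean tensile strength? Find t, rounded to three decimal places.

Let group 1 = cohort A, group 2 = cohort B. H0: μ_1 = μ_2; H1: μ_1 ≠ μ_2 (two-sample pooled-variance t-test, two-sided).
s_p² = [(38−1)·30.12² + (60−1)·28.36²]/(38+60−2) = 843.959
t = (467.9 − 462.1)/√[843.959·(1/38 + 1/60)] = 0.963
df = n₁ + n₂ − 2 = 96
Two-sided p-value ≈ 0.3380
Since p ≈ 0.3380 > α = 0.1, fail to reject H0; the data do not provide sufficient evidence against H0.

0.963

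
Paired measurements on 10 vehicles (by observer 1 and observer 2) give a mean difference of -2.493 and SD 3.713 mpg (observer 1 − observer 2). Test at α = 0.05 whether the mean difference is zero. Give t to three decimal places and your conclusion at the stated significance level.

t = -2.123; fail to reject H0

H0: μ_d = 0; H1: μ_d ≠ 0 (paired t-test on the differences, two-sided).
t = d̄/(s_d/√n) = -2.493/(3.713/√10) = -2.123
df = n − 1 = 9
Two-sided p-value ≈ 0.0627
Since p ≈ 0.0627 > α = 0.05, fail to reject H0; the evidence is not statistically significant.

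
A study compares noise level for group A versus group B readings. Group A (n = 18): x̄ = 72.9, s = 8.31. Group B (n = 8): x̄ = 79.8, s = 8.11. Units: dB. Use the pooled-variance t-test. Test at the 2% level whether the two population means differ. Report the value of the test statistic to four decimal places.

Let group 1 = group A, group 2 = group B. H0: μ_1 = μ_2; H1: μ_1 ≠ μ_2 (two-sample pooled-variance t-test, two-sided).
s_p² = [(18−1)·8.31² + (8−1)·8.11²]/(18+8−2) = 68.0983
t = (72.9 − 79.8)/√[68.0983·(1/18 + 1/8)] = -1.9678
df = n₁ + n₂ − 2 = 24
Two-sided p-value ≈ 0.0608
Since p ≈ 0.0608 > α = 0.02, fail to reject H0; the data do not provide sufficient evidence against H0.

-1.9678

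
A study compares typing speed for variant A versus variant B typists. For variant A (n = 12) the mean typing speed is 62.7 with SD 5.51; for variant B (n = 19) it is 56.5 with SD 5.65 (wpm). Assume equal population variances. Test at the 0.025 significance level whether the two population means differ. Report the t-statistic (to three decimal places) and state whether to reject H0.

Let group 1 = variant A, group 2 = variant B. H0: μ_1 = μ_2; H1: μ_1 ≠ μ_2 (two-sample pooled-variance t-test, two-sided).
s_p² = [(12−1)·5.51² + (19−1)·5.65²]/(12+19−2) = 31.3299
t = (62.7 − 56.5)/√[31.3299·(1/12 + 1/19)] = 3.004
df = n₁ + n₂ − 2 = 29
Two-sided p-value ≈ 0.005
Since p ≈ 0.005 < α = 0.025, reject H0; the evidence is statistically significant.

t = 3.004; reject H0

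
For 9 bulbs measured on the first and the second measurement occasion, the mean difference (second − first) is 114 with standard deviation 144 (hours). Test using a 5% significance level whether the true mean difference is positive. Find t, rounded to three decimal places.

2.375

H0: μ_d = 0; H1: μ_d > 0 (paired t-test on the differences, right-tailed).
t = d̄/(s_d/√n) = 114/(144/√9) = 2.375
df = n − 1 = 8
p-value = P(T ≥ 2.375) ≈ 0.022
Since p ≈ 0.022 < α = 0.05, reject H0; the evidence is statistically significant.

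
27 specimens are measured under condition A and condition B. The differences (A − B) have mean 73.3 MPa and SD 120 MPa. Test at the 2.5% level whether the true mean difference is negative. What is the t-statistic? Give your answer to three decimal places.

3.174

H0: μ_d = 0; H1: μ_d < 0 (paired t-test on the differences, left-tailed).
t = d̄/(s_d/√n) = 73.3/(120/√27) = 3.174
df = n − 1 = 26
p-value = P(T ≤ 3.174) ≈ 0.998
Since p ≈ 0.998 > α = 0.025, fail to reject H0; the evidence is not statistically significant.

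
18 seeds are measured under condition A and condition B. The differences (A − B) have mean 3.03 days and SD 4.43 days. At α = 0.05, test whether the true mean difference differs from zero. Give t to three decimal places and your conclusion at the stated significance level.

H0: μ_d = 0; H1: μ_d ≠ 0 (paired t-test on the differences, two-sided).
t = d̄/(s_d/√n) = 3.03/(4.43/√18) = 2.902
df = n − 1 = 17
Two-sided p-value ≈ 0.010
Since p ≈ 0.010 < α = 0.05, reject H0; the data support H1.

t = 2.902; reject H0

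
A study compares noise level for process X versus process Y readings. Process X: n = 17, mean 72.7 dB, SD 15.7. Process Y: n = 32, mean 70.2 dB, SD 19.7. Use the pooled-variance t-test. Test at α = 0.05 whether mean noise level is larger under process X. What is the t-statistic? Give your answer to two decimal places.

Let group 1 = process X, group 2 = process Y. H0: μ_1 = μ_2; H1: μ_1 > μ_2 (two-sample pooled-variance t-test, right-tailed).
s_p² = [(17−1)·15.7² + (32−1)·19.7²]/(17+32−2) = 339.886
t = (72.7 − 70.2)/√[339.886·(1/17 + 1/32)] = 0.45
df = n₁ + n₂ − 2 = 47
p-value = P(T ≥ 0.45) ≈ 0.3267
Since p ≈ 0.3267 > α = 0.05, fail to reject H0; the data do not provide sufficient evidence against H0.

0.45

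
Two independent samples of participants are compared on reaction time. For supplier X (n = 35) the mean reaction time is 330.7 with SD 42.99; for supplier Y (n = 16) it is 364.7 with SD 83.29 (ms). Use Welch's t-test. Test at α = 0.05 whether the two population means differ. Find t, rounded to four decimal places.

-1.5417

Let group 1 = supplier X, group 2 = supplier Y. H0: μ_1 = μ_2; H1: μ_1 ≠ μ_2 (Welch's two-sample t-test, two-sided).
t = (x̄_1 − x̄_2)/√(s_1²/n_1 + s_2²/n_2) = (330.7 − 364.7)/√(42.99²/35 + 83.29²/16) = -1.5417
Welch–Satterthwaite df ≈ 18.75
Two-sided p-value ≈ 0.140
Since p ≈ 0.140 > α = 0.05, fail to reject H0; the data do not provide sufficient evidence against H0.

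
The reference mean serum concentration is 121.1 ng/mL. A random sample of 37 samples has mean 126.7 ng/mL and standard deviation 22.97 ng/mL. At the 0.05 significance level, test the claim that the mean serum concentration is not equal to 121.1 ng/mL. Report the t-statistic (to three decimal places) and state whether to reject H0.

t = 1.483; fail to reject H0

H0: μ = 121.1; H1: μ ≠ 121.1 (one-sample t-test, two-sided).
t = (x̄ − μ₀)/(s/√n) = (126.7 − 121.1)/(22.97/√37) = 1.483
df = n − 1 = 36
Two-sided p-value ≈ 0.147
Since p ≈ 0.147 > α = 0.05, fail to reject H0; the evidence is not statistically significant.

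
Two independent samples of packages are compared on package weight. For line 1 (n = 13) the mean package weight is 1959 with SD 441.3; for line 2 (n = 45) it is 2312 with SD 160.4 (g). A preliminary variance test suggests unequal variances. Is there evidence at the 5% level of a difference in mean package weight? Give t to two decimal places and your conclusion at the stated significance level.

t = -2.83; reject H0

Let group 1 = line 1, group 2 = line 2. H0: μ_1 = μ_2; H1: μ_1 ≠ μ_2 (Welch's two-sample t-test, two-sided).
t = (x̄_1 − x̄_2)/√(s_1²/n_1 + s_2²/n_2) = (1959 − 2312)/√(441.3²/13 + 160.4²/45) = -2.83
Welch–Satterthwaite df ≈ 12.93
Two-sided p-value ≈ 0.0142
Since p ≈ 0.0142 < α = 0.05, reject H0; the evidence is statistically significant.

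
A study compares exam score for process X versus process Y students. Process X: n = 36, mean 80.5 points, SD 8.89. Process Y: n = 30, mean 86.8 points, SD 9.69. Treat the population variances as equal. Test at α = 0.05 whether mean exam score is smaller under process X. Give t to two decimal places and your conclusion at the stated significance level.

Let group 1 = process X, group 2 = process Y. H0: μ_1 = μ_2; H1: μ_1 < μ_2 (two-sample pooled-variance t-test, left-tailed).
s_p² = [(36−1)·8.89² + (30−1)·9.69²]/(36+30−2) = 85.7674
t = (80.5 − 86.8)/√[85.7674·(1/36 + 1/30)] = -2.75
df = n₁ + n₂ − 2 = 64
p-value = P(T ≤ -2.75) ≈ 0.004
Since p ≈ 0.004 < α = 0.05, reject H0; the evidence is statistically significant.

t = -2.75; reject H0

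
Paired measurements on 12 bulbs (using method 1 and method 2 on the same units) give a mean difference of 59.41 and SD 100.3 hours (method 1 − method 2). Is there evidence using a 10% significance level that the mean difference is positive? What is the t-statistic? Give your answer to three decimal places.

2.052

H0: μ_d = 0; H1: μ_d > 0 (paired t-test on the differences, right-tailed).
t = d̄/(s_d/√n) = 59.41/(100.3/√12) = 2.052
df = n − 1 = 11
p-value = P(T ≥ 2.052) ≈ 0.032
Since p ≈ 0.032 < α = 0.1, reject H0; the data support H1.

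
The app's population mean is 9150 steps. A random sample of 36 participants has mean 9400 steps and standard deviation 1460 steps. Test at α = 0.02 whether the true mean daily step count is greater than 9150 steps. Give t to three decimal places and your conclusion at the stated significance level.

t = 1.027; fail to reject H0

H0: μ = 9150; H1: μ > 9150 (one-sample t-test, right-tailed).
t = (x̄ − μ₀)/(s/√n) = (9400 − 9150)/(1460/√36) = 1.027
df = n − 1 = 35
p-value = P(T ≥ 1.027) ≈ 0.1556
Since p ≈ 0.1556 > α = 0.02, fail to reject H0; the evidence is not statistically significant.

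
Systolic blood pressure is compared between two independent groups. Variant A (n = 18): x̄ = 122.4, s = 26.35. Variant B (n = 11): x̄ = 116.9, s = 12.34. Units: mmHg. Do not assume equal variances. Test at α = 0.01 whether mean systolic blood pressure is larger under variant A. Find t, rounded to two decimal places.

0.76

Let group 1 = variant A, group 2 = variant B. H0: μ_1 = μ_2; H1: μ_1 > μ_2 (Welch's two-sample t-test, right-tailed).
t = (x̄_1 − x̄_2)/√(s_1²/n_1 + s_2²/n_2) = (122.4 − 116.9)/√(26.35²/18 + 12.34²/11) = 0.76
Welch–Satterthwaite df ≈ 25.75
p-value = P(T ≥ 0.76) ≈ 0.227
Since p ≈ 0.227 > α = 0.01, fail to reject H0; the evidence is not statistically significant.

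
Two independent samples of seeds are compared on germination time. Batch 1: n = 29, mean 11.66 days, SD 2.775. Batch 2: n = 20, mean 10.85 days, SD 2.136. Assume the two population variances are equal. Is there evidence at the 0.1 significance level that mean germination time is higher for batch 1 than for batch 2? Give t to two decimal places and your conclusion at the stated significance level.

t = 1.10; fail to reject H0

Let group 1 = batch 1, group 2 = batch 2. H0: μ_1 = μ_2; H1: μ_1 > μ_2 (two-sample pooled-variance t-test, right-tailed).
s_p² = [(29−1)·2.775² + (20−1)·2.136²]/(29+20−2) = 6.43202
t = (11.66 − 10.85)/√[6.43202·(1/29 + 1/20)] = 1.10
df = n₁ + n₂ − 2 = 47
p-value = P(T ≥ 1.10) ≈ 0.139
Since p ≈ 0.139 > α = 0.1, fail to reject H0; the data do not provide sufficient evidence against H0.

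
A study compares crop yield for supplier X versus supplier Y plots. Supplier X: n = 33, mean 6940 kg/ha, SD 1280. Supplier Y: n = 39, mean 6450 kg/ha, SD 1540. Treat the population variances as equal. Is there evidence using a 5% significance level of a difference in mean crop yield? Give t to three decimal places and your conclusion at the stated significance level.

t = 1.452; fail to reject H0

Let group 1 = supplier X, group 2 = supplier Y. H0: μ_1 = μ_2; H1: μ_1 ≠ μ_2 (two-sample pooled-variance t-test, two-sided).
s_p² = [(33−1)·1280² + (39−1)·1540²]/(33+39−2) = 2036420
t = (6940 − 6450)/√[2036420·(1/33 + 1/39)] = 1.452
df = n₁ + n₂ − 2 = 70
Two-sided p-value ≈ 0.151
Since p ≈ 0.151 > α = 0.05, fail to reject H0; the data do not provide sufficient evidence against H0.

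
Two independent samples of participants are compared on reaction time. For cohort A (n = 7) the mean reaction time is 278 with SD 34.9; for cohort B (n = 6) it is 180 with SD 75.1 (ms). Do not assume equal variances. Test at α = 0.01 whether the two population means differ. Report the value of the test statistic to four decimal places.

Let group 1 = cohort A, group 2 = cohort B. H0: μ_1 = μ_2; H1: μ_1 ≠ μ_2 (Welch's two-sample t-test, two-sided).
t = (x̄_1 − x̄_2)/√(s_1²/n_1 + s_2²/n_2) = (278 − 180)/√(34.9²/7 + 75.1²/6) = 2.9362
Welch–Satterthwaite df ≈ 6.83
Two-sided p-value ≈ 0.0225
Since p ≈ 0.0225 > α = 0.01, fail to reject H0; the evidence is not statistically significant.

2.9362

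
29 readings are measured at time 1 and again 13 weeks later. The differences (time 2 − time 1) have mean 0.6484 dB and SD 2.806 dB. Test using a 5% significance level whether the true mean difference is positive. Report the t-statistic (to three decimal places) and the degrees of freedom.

H0: μ_d = 0; H1: μ_d > 0 (paired t-test on the differences, right-tailed).
t = d̄/(s_d/√n) = 0.6484/(2.806/√29) = 1.244
df = n − 1 = 28
p-value = P(T ≥ 1.244) ≈ 0.1118
Since p ≈ 0.1118 > α = 0.05, fail to reject H0; the data do not provide sufficient evidence against H0.

t = 1.244, df = 28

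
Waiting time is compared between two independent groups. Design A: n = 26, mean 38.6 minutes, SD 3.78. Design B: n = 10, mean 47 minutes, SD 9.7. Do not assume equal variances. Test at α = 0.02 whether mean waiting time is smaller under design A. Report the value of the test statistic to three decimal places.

Let group 1 = design A, group 2 = design B. H0: μ_1 = μ_2; H1: μ_1 < μ_2 (Welch's two-sample t-test, left-tailed).
t = (x̄_1 − x̄_2)/√(s_1²/n_1 + s_2²/n_2) = (38.6 − 47)/√(3.78²/26 + 9.7²/10) = -2.662
Welch–Satterthwaite df ≈ 10.07
p-value = P(T ≤ -2.662) ≈ 0.012
Since p ≈ 0.012 < α = 0.02, reject H0; the evidence is statistically significant.

-2.662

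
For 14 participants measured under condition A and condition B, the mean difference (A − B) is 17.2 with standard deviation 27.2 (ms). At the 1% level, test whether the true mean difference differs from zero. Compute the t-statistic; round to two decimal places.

2.37

H0: μ_d = 0; H1: μ_d ≠ 0 (paired t-test on the differences, two-sided).
t = d̄/(s_d/√n) = 17.2/(27.2/√14) = 2.37
df = n − 1 = 13
Two-sided p-value ≈ 0.034
Since p ≈ 0.034 > α = 0.01, fail to reject H0; the evidence is not statistically significant.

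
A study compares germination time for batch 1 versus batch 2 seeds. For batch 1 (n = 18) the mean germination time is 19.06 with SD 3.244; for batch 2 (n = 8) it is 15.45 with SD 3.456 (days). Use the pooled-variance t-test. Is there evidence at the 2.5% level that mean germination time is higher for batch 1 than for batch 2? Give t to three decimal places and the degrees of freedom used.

t = 2.569, df = 24

Let group 1 = batch 1, group 2 = batch 2. H0: μ_1 = μ_2; H1: μ_1 > μ_2 (two-sample pooled-variance t-test, right-tailed).
s_p² = [(18−1)·3.244² + (8−1)·3.456²]/(18+8−2) = 10.9378
t = (19.06 − 15.45)/√[10.9378·(1/18 + 1/8)] = 2.569
df = n₁ + n₂ − 2 = 24
p-value = P(T ≥ 2.569) ≈ 0.0084
Since p ≈ 0.0084 < α = 0.025, reject H0; the evidence is statistically significant.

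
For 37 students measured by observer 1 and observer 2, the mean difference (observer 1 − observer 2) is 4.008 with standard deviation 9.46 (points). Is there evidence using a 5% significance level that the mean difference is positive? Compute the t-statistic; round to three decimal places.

2.577

H0: μ_d = 0; H1: μ_d > 0 (paired t-test on the differences, right-tailed).
t = d̄/(s_d/√n) = 4.008/(9.46/√37) = 2.577
df = n − 1 = 36
p-value = P(T ≥ 2.577) ≈ 0.007
Since p ≈ 0.007 < α = 0.05, reject H0; the evidence is statistically significant.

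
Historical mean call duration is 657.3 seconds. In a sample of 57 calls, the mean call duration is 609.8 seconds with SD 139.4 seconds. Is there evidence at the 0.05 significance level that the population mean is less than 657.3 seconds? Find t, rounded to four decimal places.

H0: μ = 657.3; H1: μ < 657.3 (one-sample t-test, left-tailed).
t = (x̄ − μ₀)/(s/√n) = (609.8 − 657.3)/(139.4/√57) = -2.5726
df = n − 1 = 56
p-value = P(T ≤ -2.5726) ≈ 0.006
Since p ≈ 0.006 < α = 0.05, reject H0; the evidence is statistically significant.

-2.5726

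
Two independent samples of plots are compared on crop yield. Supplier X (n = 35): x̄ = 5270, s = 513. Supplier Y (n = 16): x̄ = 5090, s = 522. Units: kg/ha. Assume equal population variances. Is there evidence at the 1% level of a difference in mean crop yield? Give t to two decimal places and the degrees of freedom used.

t = 1.16, df = 49

Let group 1 = supplier X, group 2 = supplier Y. H0: μ_1 = μ_2; H1: μ_1 ≠ μ_2 (two-sample pooled-variance t-test, two-sided).
s_p² = [(35−1)·513² + (16−1)·522²]/(35+16−2) = 266021
t = (5270 − 5090)/√[266021·(1/35 + 1/16)] = 1.16
df = n₁ + n₂ − 2 = 49
Two-sided p-value ≈ 0.2531
Since p ≈ 0.2531 > α = 0.01, fail to reject H0; the data do not provide sufficient evidence against H0.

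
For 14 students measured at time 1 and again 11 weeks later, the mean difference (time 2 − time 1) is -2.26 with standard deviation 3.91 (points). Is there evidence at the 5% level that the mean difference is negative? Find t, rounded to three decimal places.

H0: μ_d = 0; H1: μ_d < 0 (paired t-test on the differences, left-tailed).
t = d̄/(s_d/√n) = -2.26/(3.91/√14) = -2.163
df = n − 1 = 13
p-value = P(T ≤ -2.163) ≈ 0.025
Since p ≈ 0.025 < α = 0.05, reject H0; the data support H1.

-2.163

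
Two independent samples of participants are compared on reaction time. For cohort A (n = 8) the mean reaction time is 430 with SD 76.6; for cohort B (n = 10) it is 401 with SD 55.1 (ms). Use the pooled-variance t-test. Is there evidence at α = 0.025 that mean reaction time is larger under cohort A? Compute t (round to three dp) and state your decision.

Let group 1 = cohort A, group 2 = cohort B. H0: μ_1 = μ_2; H1: μ_1 > μ_2 (two-sample pooled-variance t-test, right-tailed).
s_p² = [(8−1)·76.6² + (10−1)·55.1²]/(8+10−2) = 4274.81
t = (430 − 401)/√[4274.81·(1/8 + 1/10)] = 0.935
df = n₁ + n₂ − 2 = 16
p-value = P(T ≥ 0.935) ≈ 0.182
Since p ≈ 0.182 > α = 0.025, fail to reject H0; the evidence is not statistically significant.

t = 0.935; fail to reject H0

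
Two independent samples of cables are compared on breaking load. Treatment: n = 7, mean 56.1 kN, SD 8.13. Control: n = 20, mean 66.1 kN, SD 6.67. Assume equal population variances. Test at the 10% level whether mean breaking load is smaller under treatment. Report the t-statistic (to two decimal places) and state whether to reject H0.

t = -3.23; reject H0

Let group 1 = treatment, group 2 = control. H0: μ_1 = μ_2; H1: μ_1 < μ_2 (two-sample pooled-variance t-test, left-tailed).
s_p² = [(7−1)·8.13² + (20−1)·6.67²]/(7+20−2) = 49.6748
t = (56.1 − 66.1)/√[49.6748·(1/7 + 1/20)] = -3.23
df = n₁ + n₂ − 2 = 25
p-value = P(T ≤ -3.23) ≈ 0.002
Since p ≈ 0.002 < α = 0.1, reject H0; the data support H1.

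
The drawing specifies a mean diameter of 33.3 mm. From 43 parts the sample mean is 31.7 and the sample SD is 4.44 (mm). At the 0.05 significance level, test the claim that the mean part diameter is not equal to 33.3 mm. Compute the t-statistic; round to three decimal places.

H0: μ = 33.3; H1: μ ≠ 33.3 (one-sample t-test, two-sided).
t = (x̄ − μ₀)/(s/√n) = (31.7 − 33.3)/(4.44/√43) = -2.363
df = n − 1 = 42
Two-sided p-value ≈ 0.0228
Since p ≈ 0.0228 < α = 0.05, reject H0; the evidence is statistically significant.

-2.363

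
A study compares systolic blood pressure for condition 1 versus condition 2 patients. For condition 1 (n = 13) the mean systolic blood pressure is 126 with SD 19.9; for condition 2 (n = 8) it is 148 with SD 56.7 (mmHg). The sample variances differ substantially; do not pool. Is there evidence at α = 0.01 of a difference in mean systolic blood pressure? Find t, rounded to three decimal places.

-1.058

Let group 1 = condition 1, group 2 = condition 2. H0: μ_1 = μ_2; H1: μ_1 ≠ μ_2 (Welch's two-sample t-test, two-sided).
t = (x̄_1 − x̄_2)/√(s_1²/n_1 + s_2²/n_2) = (126 − 148)/√(19.9²/13 + 56.7²/8) = -1.058
Welch–Satterthwaite df ≈ 8.07
Two-sided p-value ≈ 0.321
Since p ≈ 0.321 > α = 0.01, fail to reject H0; the evidence is not statistically significant.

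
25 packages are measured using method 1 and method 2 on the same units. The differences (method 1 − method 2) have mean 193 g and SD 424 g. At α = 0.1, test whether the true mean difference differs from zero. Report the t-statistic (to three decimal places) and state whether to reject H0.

t = 2.276; reject H0

H0: μ_d = 0; H1: μ_d ≠ 0 (paired t-test on the differences, two-sided).
t = d̄/(s_d/√n) = 193/(424/√25) = 2.276
df = n − 1 = 24
Two-sided p-value ≈ 0.0321
Since p ≈ 0.0321 < α = 0.1, reject H0; the data support H1.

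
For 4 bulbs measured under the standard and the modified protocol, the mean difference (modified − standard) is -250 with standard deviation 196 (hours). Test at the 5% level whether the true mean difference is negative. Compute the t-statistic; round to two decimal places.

H0: μ_d = 0; H1: μ_d < 0 (paired t-test on the differences, left-tailed).
t = d̄/(s_d/√n) = -250/(196/√4) = -2.55
df = n − 1 = 3
p-value = P(T ≤ -2.55) ≈ 0.042
Since p ≈ 0.042 < α = 0.05, reject H0; the evidence is statistically significant.

-2.55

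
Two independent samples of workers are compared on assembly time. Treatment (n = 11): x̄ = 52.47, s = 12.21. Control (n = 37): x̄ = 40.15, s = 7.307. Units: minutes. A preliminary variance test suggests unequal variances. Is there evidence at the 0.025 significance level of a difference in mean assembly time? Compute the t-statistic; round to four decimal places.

3.1814

Let group 1 = treatment, group 2 = control. H0: μ_1 = μ_2; H1: μ_1 ≠ μ_2 (Welch's two-sample t-test, two-sided).
t = (x̄_1 − x̄_2)/√(s_1²/n_1 + s_2²/n_2) = (52.47 − 40.15)/√(12.21²/11 + 7.307²/37) = 3.1814
Welch–Satterthwaite df ≈ 12.20
Two-sided p-value ≈ 0.008
Since p ≈ 0.008 < α = 0.025, reject H0; the data support H1.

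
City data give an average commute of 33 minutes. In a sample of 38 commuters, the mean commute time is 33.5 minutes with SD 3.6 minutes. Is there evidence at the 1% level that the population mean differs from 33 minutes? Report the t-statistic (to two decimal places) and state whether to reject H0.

H0: μ = 33; H1: μ ≠ 33 (one-sample t-test, two-sided).
t = (x̄ − μ₀)/(s/√n) = (33.5 − 33)/(3.6/√38) = 0.86
df = n − 1 = 37
Two-sided p-value ≈ 0.397
Since p ≈ 0.397 > α = 0.01, fail to reject H0; the evidence is not statistically significant.

t = 0.86; fail to reject H0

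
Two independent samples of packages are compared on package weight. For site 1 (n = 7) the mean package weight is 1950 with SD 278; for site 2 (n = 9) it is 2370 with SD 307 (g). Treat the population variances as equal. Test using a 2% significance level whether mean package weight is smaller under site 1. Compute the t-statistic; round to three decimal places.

-2.826

Let group 1 = site 1, group 2 = site 2. H0: μ_1 = μ_2; H1: μ_1 < μ_2 (two-sample pooled-variance t-test, left-tailed).
s_p² = [(7−1)·278² + (9−1)·307²]/(7+9−2) = 86978.3
t = (1950 − 2370)/√[86978.3·(1/7 + 1/9)] = -2.826
df = n₁ + n₂ − 2 = 14
p-value = P(T ≤ -2.826) ≈ 0.007
Since p ≈ 0.007 < α = 0.02, reject H0; the evidence is statistically significant.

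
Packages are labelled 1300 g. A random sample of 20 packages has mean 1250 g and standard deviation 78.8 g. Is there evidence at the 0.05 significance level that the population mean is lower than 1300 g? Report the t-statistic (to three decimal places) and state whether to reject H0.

H0: μ = 1300; H1: μ < 1300 (one-sample t-test, left-tailed).
t = (x̄ − μ₀)/(s/√n) = (1250 − 1300)/(78.8/√20) = -2.838
df = n − 1 = 19
p-value = P(T ≤ -2.838) ≈ 0.005
Since p ≈ 0.005 < α = 0.05, reject H0; the evidence is statistically significant.

t = -2.838; reject H0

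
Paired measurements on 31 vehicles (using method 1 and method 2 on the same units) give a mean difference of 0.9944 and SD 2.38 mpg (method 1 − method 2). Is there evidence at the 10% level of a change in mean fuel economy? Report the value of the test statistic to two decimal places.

2.33

H0: μ_d = 0; H1: μ_d ≠ 0 (paired t-test on the differences, two-sided).
t = d̄/(s_d/√n) = 0.9944/(2.38/√31) = 2.33
df = n − 1 = 30
Two-sided p-value ≈ 0.0269
Since p ≈ 0.0269 < α = 0.1, reject H0; the data support H1.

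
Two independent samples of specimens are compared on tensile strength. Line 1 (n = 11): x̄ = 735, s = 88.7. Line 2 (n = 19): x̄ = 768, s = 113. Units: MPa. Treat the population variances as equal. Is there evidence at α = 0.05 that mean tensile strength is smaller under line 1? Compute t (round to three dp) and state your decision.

Let group 1 = line 1, group 2 = line 2. H0: μ_1 = μ_2; H1: μ_1 < μ_2 (two-sample pooled-variance t-test, left-tailed).
s_p² = [(11−1)·88.7² + (19−1)·113²]/(11+19−2) = 11018.5
t = (735 − 768)/√[11018.5·(1/11 + 1/19)] = -0.830
df = n₁ + n₂ − 2 = 28
p-value = P(T ≤ -0.830) ≈ 0.2068
Since p ≈ 0.2068 > α = 0.05, fail to reject H0; the evidence is not statistically significant.

t = -0.830; fail to reject H0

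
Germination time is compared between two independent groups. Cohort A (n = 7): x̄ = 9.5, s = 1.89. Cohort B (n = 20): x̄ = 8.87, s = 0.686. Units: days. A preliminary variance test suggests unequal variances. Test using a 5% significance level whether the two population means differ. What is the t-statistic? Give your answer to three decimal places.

0.862

Let group 1 = cohort A, group 2 = cohort B. H0: μ_1 = μ_2; H1: μ_1 ≠ μ_2 (Welch's two-sample t-test, two-sided).
t = (x̄_1 − x̄_2)/√(s_1²/n_1 + s_2²/n_2) = (9.5 − 8.87)/√(1.89²/7 + 0.686²/20) = 0.862
Welch–Satterthwaite df ≈ 6.56
Two-sided p-value ≈ 0.419
Since p ≈ 0.419 > α = 0.05, fail to reject H0; the evidence is not statistically significant.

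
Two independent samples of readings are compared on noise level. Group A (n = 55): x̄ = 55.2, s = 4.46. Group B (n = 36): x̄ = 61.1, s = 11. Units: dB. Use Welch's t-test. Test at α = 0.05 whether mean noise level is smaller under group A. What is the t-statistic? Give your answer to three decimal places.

-3.058

Let group 1 = group A, group 2 = group B. H0: μ_1 = μ_2; H1: μ_1 < μ_2 (Welch's two-sample t-test, left-tailed).
t = (x̄_1 − x̄_2)/√(s_1²/n_1 + s_2²/n_2) = (55.2 − 61.1)/√(4.46²/55 + 11²/36) = -3.058
Welch–Satterthwaite df ≈ 42.62
p-value = P(T ≤ -3.058) ≈ 0.002
Since p ≈ 0.002 < α = 0.05, reject H0; the data support H1.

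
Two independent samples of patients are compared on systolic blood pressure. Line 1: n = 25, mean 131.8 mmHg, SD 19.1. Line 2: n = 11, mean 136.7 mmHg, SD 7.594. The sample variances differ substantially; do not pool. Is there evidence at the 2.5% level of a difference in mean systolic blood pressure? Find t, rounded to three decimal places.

-1.100

Let group 1 = line 1, group 2 = line 2. H0: μ_1 = μ_2; H1: μ_1 ≠ μ_2 (Welch's two-sample t-test, two-sided).
t = (x̄_1 − x̄_2)/√(s_1²/n_1 + s_2²/n_2) = (131.8 − 136.7)/√(19.1²/25 + 7.594²/11) = -1.100
Welch–Satterthwaite df ≈ 33.86
Two-sided p-value ≈ 0.2790
Since p ≈ 0.2790 > α = 0.025, fail to reject H0; the data do not provide sufficient evidence against H0.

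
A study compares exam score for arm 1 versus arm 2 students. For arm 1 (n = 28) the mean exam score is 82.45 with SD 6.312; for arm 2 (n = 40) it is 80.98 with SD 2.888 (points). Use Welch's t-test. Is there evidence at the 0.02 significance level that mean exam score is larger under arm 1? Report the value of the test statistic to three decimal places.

1.151

Let group 1 = arm 1, group 2 = arm 2. H0: μ_1 = μ_2; H1: μ_1 > μ_2 (Welch's two-sample t-test, right-tailed).
t = (x̄_1 − x̄_2)/√(s_1²/n_1 + s_2²/n_2) = (82.45 − 80.98)/√(6.312²/28 + 2.888²/40) = 1.151
Welch–Satterthwaite df ≈ 34.97
p-value = P(T ≥ 1.151) ≈ 0.129
Since p ≈ 0.129 > α = 0.02, fail to reject H0; the evidence is not statistically significant.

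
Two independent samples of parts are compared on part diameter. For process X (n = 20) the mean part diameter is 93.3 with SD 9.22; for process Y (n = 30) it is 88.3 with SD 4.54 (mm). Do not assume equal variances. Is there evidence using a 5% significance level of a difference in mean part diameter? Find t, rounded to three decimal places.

Let group 1 = process X, group 2 = process Y. H0: μ_1 = μ_2; H1: μ_1 ≠ μ_2 (Welch's two-sample t-test, two-sided).
t = (x̄_1 − x̄_2)/√(s_1²/n_1 + s_2²/n_2) = (93.3 − 88.3)/√(9.22²/20 + 4.54²/30) = 2.250
Welch–Satterthwaite df ≈ 25.21
Two-sided p-value ≈ 0.033
Since p ≈ 0.033 < α = 0.05, reject H0; the evidence is statistically significant.

2.250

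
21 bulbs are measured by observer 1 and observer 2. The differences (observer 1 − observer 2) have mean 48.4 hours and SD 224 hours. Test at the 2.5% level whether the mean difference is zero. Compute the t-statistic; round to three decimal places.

0.990

H0: μ_d = 0; H1: μ_d ≠ 0 (paired t-test on the differences, two-sided).
t = d̄/(s_d/√n) = 48.4/(224/√21) = 0.990
df = n − 1 = 20
Two-sided p-value ≈ 0.3339
Since p ≈ 0.3339 > α = 0.025, fail to reject H0; the evidence is not statistically significant.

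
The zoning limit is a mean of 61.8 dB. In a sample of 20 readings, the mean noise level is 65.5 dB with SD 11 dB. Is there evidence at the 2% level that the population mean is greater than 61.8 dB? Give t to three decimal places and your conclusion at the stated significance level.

t = 1.504; fail to reject H0

H0: μ = 61.8; H1: μ > 61.8 (one-sample t-test, right-tailed).
t = (x̄ − μ₀)/(s/√n) = (65.5 − 61.8)/(11/√20) = 1.504
df = n − 1 = 19
p-value = P(T ≥ 1.504) ≈ 0.0745
Since p ≈ 0.0745 > α = 0.02, fail to reject H0; the data do not provide sufficient evidence against H0.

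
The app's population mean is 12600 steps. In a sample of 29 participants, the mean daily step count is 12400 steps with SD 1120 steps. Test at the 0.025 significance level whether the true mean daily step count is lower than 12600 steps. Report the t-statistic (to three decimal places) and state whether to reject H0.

t = -0.962; fail to reject H0

H0: μ = 12600; H1: μ < 12600 (one-sample t-test, left-tailed).
t = (x̄ − μ₀)/(s/√n) = (12400 − 12600)/(1120/√29) = -0.962
df = n − 1 = 28
p-value = P(T ≤ -0.962) ≈ 0.172
Since p ≈ 0.172 > α = 0.025, fail to reject H0; the evidence is not statistically significant.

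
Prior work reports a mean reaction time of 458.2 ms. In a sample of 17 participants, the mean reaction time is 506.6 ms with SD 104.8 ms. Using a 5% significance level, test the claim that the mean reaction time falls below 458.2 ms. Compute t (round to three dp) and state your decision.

t = 1.904; fail to reject H0

H0: μ = 458.2; H1: μ < 458.2 (one-sample t-test, left-tailed).
t = (x̄ − μ₀)/(s/√n) = (506.6 − 458.2)/(104.8/√17) = 1.904
df = n − 1 = 16
p-value = P(T ≤ 1.904) ≈ 0.962
Since p ≈ 0.962 > α = 0.05, fail to reject H0; the data do not provide sufficient evidence against H0.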